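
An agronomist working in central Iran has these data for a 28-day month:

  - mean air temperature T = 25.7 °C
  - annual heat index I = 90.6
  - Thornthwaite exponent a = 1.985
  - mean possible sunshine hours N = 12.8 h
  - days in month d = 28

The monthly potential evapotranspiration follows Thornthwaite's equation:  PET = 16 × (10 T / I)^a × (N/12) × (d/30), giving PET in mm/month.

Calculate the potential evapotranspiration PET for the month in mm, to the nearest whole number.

10T/I = 10 × 25.7 / 90.6 = 2.8366
(10T/I)^a = 2.8366^1.985 = 7.9214
Uncorrected PET = 16 × 7.9214 = 126.742 mm
Correction = (N/12)(d/30) = (12.8/12)(28/30) = 0.9956
PET = 126.742 × 0.9956 = 126.184 mm/month

126 mm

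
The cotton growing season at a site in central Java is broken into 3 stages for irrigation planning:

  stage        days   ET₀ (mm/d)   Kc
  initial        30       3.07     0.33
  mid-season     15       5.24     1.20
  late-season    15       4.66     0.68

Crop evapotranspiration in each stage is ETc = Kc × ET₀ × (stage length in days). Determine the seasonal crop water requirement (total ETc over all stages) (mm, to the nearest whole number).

172 mm

initial: 0.33 × 3.07 × 30 = 30.39 mm
mid-season: 1.20 × 5.24 × 15 = 94.32 mm
late-season: 0.68 × 4.66 × 15 = 47.53 mm
Seasonal total = 172.24 mm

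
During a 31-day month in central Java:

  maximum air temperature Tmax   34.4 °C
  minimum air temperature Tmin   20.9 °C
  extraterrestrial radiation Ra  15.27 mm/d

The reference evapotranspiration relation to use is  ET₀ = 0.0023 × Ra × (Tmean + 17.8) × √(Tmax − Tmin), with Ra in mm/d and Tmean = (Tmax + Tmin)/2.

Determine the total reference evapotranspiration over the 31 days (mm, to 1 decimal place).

Tmean = (34.4 + 20.9)/2 = 27.65 °C
ET₀ = 0.0023 × 15.27 × (27.65 + 17.8) × √13.5 = 0.0023 × 15.27 × 45.45 × 3.6742 = 5.8649 mm/d
Over 31 days: 5.8649 × 31 = 181.812 mm

181.8 mm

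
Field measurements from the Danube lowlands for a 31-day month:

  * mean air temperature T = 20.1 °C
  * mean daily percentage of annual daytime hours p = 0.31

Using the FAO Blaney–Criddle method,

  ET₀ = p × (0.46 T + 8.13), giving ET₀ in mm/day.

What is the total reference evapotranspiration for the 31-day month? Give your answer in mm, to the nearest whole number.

167 mm

ET₀ = 0.31 × (0.46 × 20.1 + 8.13) = 0.31 × 17.376 = 5.3866 mm/d
Monthly total = 5.3866 × 31 = 166.985 mm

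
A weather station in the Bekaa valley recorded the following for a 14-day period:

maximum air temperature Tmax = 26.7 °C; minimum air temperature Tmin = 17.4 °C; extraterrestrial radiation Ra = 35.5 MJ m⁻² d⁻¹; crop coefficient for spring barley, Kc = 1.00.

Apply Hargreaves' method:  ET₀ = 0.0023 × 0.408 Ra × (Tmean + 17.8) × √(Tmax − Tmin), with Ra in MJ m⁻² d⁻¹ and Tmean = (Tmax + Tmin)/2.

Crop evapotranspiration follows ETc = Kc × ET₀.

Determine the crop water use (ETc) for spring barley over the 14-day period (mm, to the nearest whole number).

57 mm

Tmean = (26.7 + 17.4)/2 = 22.05 °C
0.408 Ra = 0.408 × 35.5 = 14.4840 mm/d equivalent
ET₀ = 0.0023 × 14.4840 × (22.05 + 17.8) × √9.3 = 0.0023 × 14.4840 × 39.85 × 3.0496 = 4.0484 mm/d
ETc = Kc × ET₀ = 1.00 × 4.0484 = 4.0484 mm/d
Over 14 days: 4.0484 × 14 = 56.678 mm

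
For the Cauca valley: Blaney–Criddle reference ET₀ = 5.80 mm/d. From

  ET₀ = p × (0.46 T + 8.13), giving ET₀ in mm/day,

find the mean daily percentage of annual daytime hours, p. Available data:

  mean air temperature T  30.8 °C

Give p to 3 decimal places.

0.260

p = ET₀ / (0.46 T + 8.13) = 5.80 / (0.46 × 30.8 + 8.13) = 5.80 / 22.298 = 0.2601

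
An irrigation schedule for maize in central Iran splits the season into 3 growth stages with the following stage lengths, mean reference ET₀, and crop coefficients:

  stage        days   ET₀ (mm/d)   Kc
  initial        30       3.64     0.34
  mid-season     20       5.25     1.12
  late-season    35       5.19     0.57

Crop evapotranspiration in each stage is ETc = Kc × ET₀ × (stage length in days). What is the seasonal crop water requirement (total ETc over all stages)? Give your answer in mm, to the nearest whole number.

258 mm

initial: 0.34 × 3.64 × 30 = 37.13 mm
mid-season: 1.12 × 5.25 × 20 = 117.60 mm
late-season: 0.57 × 5.19 × 35 = 103.54 mm
Seasonal total = 258.27 mm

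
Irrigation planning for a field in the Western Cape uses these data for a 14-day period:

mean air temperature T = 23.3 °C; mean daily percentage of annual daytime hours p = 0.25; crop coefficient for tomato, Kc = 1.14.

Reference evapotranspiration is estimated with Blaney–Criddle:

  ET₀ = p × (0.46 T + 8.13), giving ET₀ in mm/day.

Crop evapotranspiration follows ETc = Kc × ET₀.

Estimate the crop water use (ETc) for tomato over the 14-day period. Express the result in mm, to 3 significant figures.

ET₀ = 0.25 × (0.46 × 23.3 + 8.13) = 0.25 × 18.848 = 4.7120 mm/d
ETc = Kc × ET₀ = 1.14 × 4.7120 = 5.3717 mm/d
Over 14 days: 5.3717 × 14 = 75.204 mm

75.2 mm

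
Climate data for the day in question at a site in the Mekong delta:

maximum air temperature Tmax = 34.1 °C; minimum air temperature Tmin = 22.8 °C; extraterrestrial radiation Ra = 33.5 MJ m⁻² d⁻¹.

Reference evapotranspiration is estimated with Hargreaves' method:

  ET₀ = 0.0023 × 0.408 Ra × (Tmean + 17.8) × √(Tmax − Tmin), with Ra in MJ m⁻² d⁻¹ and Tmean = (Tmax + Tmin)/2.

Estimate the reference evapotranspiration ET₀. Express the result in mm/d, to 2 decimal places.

Tmean = (34.1 + 22.8)/2 = 28.45 °C
0.408 Ra = 0.408 × 33.5 = 13.6680 mm/d equivalent
ET₀ = 0.0023 × 13.6680 × (28.45 + 17.8) × √11.3 = 0.0023 × 13.6680 × 46.25 × 3.3615 = 4.8874 mm/d

4.89 mm/d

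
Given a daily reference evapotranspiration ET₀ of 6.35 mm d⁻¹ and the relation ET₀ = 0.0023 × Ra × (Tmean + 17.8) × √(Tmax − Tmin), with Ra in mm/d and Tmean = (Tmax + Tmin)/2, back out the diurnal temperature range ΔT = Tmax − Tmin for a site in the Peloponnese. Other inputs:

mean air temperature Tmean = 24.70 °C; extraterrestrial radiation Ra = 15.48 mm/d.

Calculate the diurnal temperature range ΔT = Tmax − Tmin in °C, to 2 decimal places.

√ΔT = ET₀ / [0.0023 × Ra × (Tmean+17.8)] = 6.35 / (0.0023 × 15.48 × 42.50) = 4.1965
ΔT = 4.1965² = 17.611 °C

17.61 °C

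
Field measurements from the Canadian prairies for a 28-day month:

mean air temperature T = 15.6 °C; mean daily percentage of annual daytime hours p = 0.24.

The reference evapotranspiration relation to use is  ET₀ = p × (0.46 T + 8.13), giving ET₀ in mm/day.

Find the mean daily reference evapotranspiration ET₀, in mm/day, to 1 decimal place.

3.7 mm/day

ET₀ = 0.24 × (0.46 × 15.6 + 8.13) = 0.24 × 15.306 = 3.6734 mm/d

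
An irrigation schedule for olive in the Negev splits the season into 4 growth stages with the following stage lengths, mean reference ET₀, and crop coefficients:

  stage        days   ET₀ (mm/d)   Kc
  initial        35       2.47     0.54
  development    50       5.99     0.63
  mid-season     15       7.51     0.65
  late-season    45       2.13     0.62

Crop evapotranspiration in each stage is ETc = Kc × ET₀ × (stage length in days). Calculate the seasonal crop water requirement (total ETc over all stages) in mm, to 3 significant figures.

368 mm

initial: 0.54 × 2.47 × 35 = 46.68 mm
development: 0.63 × 5.99 × 50 = 188.69 mm
mid-season: 0.65 × 7.51 × 15 = 73.22 mm
late-season: 0.62 × 2.13 × 45 = 59.43 mm
Seasonal total = 368.02 mm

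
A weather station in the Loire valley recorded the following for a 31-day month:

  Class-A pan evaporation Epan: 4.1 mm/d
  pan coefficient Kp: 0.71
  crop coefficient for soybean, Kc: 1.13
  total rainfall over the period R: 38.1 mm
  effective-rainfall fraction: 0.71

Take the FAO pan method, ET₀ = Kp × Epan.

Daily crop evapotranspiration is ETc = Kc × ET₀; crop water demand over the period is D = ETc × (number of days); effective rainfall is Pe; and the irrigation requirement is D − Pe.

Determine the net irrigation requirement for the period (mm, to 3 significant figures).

74.9 mm

ET₀ = 0.71 × 4.1 = 2.9110 mm/d
ETc = Kc × ET₀ = 1.13 × 2.9110 = 3.2894 mm/d
Crop demand D = ETc × 31 d = 3.2894 × 31 = 101.971 mm
Pe = 0.71 × 38.1 = 27.051 mm
D − Pe = 101.971 − 27.051 = 74.920 mm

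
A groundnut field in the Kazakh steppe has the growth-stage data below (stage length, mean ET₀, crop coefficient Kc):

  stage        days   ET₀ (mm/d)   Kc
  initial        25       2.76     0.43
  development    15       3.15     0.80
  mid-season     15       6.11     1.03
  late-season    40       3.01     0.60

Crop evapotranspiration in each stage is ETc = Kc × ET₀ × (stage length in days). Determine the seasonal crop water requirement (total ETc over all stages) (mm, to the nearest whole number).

initial: 0.43 × 2.76 × 25 = 29.67 mm
development: 0.80 × 3.15 × 15 = 37.80 mm
mid-season: 1.03 × 6.11 × 15 = 94.40 mm
late-season: 0.60 × 3.01 × 40 = 72.24 mm
Seasonal total = 234.11 mm

234 mm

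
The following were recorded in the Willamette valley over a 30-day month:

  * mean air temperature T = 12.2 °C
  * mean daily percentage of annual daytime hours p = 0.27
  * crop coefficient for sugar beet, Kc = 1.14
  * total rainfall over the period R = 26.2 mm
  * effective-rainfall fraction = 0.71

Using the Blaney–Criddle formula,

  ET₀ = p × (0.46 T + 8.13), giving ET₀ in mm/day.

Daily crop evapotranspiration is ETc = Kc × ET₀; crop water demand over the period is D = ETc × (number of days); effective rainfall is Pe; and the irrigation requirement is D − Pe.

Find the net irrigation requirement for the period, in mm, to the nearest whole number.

ET₀ = 0.27 × (0.46 × 12.2 + 8.13) = 0.27 × 13.742 = 3.7103 mm/d
ETc = Kc × ET₀ = 1.14 × 3.7103 = 4.2297 mm/d
Crop demand D = ETc × 30 d = 4.2297 × 30 = 126.891 mm
Pe = 0.71 × 26.2 = 18.602 mm
D − Pe = 126.891 − 18.602 = 108.289 mm

108 mm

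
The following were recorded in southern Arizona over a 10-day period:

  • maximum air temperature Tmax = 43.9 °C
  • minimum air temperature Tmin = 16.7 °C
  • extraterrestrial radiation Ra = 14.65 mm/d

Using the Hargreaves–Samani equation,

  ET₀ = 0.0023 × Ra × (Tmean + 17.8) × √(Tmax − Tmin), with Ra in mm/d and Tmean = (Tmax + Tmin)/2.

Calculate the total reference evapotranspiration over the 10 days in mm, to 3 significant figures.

Tmean = (43.9 + 16.7)/2 = 30.30 °C
ET₀ = 0.0023 × 14.65 × (30.30 + 17.8) × √27.2 = 0.0023 × 14.65 × 48.10 × 5.2154 = 8.4528 mm/d
Over 10 days: 8.4528 × 10 = 84.528 mm

84.5 mm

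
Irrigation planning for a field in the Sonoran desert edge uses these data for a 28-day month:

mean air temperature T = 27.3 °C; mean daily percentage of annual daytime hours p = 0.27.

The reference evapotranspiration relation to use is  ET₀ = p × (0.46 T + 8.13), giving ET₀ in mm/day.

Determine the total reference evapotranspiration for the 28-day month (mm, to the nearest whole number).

156 mm

ET₀ = 0.27 × (0.46 × 27.3 + 8.13) = 0.27 × 20.688 = 5.5858 mm/d
Monthly total = 5.5858 × 28 = 156.402 mm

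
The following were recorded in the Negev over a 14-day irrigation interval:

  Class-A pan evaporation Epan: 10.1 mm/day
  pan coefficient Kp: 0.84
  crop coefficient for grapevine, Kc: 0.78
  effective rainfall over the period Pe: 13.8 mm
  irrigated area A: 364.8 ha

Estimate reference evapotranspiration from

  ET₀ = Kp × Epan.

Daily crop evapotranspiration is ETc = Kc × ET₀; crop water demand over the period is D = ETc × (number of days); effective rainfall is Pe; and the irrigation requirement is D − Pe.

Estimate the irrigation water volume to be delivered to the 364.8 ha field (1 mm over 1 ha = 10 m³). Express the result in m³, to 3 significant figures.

ET₀ = 0.84 × 10.1 = 8.4840 mm/d
ETc = Kc × ET₀ = 0.78 × 8.4840 = 6.6175 mm/d
Crop demand D = ETc × 14 d = 6.6175 × 14 = 92.645 mm
D − Pe = 92.645 − 13.8 = 78.845 mm
Volume = 78.845 mm × 364.8 ha × 10 = 287626.6 m³

288000 m³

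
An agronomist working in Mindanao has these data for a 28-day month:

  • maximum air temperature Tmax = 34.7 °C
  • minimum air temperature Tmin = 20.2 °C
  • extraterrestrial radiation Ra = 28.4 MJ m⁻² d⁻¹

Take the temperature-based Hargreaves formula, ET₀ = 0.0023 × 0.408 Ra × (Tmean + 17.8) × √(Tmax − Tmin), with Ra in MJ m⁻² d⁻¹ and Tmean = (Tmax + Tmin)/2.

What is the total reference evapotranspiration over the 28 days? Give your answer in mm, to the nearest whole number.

129 mm

Tmean = (34.7 + 20.2)/2 = 27.45 °C
0.408 Ra = 0.408 × 28.4 = 11.5872 mm/d equivalent
ET₀ = 0.0023 × 11.5872 × (27.45 + 17.8) × √14.5 = 0.0023 × 11.5872 × 45.25 × 3.8079 = 4.5921 mm/d
Over 28 days: 4.5921 × 28 = 128.579 mm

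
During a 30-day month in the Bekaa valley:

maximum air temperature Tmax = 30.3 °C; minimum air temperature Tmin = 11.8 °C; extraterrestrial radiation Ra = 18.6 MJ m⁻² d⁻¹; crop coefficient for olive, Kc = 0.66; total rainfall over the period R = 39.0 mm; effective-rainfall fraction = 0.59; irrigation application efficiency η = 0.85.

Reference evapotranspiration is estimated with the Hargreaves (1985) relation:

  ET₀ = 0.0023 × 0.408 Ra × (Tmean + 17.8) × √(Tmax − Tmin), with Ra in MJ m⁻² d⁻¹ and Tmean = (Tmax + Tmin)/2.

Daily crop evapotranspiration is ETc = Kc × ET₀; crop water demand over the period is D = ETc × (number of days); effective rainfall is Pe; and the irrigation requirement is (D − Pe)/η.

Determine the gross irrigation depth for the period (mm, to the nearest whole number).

Tmean = (30.3 + 11.8)/2 = 21.05 °C
0.408 Ra = 0.408 × 18.6 = 7.5888 mm/d equivalent
ET₀ = 0.0023 × 7.5888 × (21.05 + 17.8) × √18.5 = 0.0023 × 7.5888 × 38.85 × 4.3012 = 2.9166 mm/d
ETc = Kc × ET₀ = 0.66 × 2.9166 = 1.9250 mm/d
Crop demand D = ETc × 30 d = 1.9250 × 30 = 57.750 mm
Pe = 0.59 × 39.0 = 23.010 mm
D − Pe = 57.750 − 23.010 = 34.740 mm
Gross irrigation = 34.740 / 0.85 = 40.871 mm

41 mm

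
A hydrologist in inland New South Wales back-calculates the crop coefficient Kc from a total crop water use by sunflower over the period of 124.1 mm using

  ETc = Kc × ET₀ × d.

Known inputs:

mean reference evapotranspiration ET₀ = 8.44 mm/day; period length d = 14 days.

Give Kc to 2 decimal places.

ETc = Kc × ET₀ × d  ⇒  Kc = ETc / (ET₀ × d)
Kc = 124.1 / (8.44 × 14) = 124.1 / 118.16 = 1.0503

1.05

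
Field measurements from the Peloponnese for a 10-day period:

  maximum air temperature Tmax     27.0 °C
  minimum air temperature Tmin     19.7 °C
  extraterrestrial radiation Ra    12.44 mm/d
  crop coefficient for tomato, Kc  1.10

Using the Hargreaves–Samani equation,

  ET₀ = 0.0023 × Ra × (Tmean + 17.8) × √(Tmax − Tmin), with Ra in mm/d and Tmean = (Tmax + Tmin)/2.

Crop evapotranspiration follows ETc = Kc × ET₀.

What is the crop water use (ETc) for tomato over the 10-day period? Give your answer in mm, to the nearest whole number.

35 mm

Tmean = (27.0 + 19.7)/2 = 23.35 °C
ET₀ = 0.0023 × 12.44 × (23.35 + 17.8) × √7.3 = 0.0023 × 12.44 × 41.15 × 2.7019 = 3.1812 mm/d
ETc = Kc × ET₀ = 1.10 × 3.1812 = 3.4993 mm/d
Over 10 days: 3.4993 × 10 = 34.993 mm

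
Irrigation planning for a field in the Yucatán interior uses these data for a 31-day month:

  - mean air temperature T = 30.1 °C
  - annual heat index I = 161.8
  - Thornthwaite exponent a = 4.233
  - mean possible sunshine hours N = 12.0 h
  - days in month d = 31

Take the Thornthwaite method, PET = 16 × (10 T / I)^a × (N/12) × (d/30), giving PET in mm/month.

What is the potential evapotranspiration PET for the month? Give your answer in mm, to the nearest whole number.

229 mm

10T/I = 10 × 30.1 / 161.8 = 1.8603
(10T/I)^a = 1.8603^4.233 = 13.8403
Uncorrected PET = 16 × 13.8403 = 221.445 mm
Correction = (N/12)(d/30) = (12.0/12)(31/30) = 1.0333
PET = 221.445 × 1.0333 = 228.819 mm/month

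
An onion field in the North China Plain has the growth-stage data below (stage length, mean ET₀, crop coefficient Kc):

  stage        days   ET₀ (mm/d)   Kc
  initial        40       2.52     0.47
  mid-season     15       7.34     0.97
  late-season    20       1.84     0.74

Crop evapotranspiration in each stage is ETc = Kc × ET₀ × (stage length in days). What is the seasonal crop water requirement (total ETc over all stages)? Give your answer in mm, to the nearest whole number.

181 mm

initial: 0.47 × 2.52 × 40 = 47.38 mm
mid-season: 0.97 × 7.34 × 15 = 106.80 mm
late-season: 0.74 × 1.84 × 20 = 27.23 mm
Seasonal total = 181.41 mm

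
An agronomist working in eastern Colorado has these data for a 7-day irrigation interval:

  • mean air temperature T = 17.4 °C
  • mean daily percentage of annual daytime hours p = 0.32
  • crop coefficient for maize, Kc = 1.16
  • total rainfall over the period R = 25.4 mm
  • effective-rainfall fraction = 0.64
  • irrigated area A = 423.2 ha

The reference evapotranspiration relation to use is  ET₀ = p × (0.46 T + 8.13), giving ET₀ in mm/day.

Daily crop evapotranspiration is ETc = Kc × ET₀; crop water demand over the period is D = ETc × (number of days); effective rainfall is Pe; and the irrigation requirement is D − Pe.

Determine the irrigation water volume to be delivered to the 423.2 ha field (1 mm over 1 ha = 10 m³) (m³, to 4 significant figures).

108600 m³

ET₀ = 0.32 × (0.46 × 17.4 + 8.13) = 0.32 × 16.134 = 5.1629 mm/d
ETc = Kc × ET₀ = 1.16 × 5.1629 = 5.9890 mm/d
Crop demand D = ETc × 7 d = 5.9890 × 7 = 41.923 mm
Pe = 0.64 × 25.4 = 16.256 mm
D − Pe = 41.923 − 16.256 = 25.667 mm
Volume = 25.667 mm × 423.2 ha × 10 = 108622.7 m³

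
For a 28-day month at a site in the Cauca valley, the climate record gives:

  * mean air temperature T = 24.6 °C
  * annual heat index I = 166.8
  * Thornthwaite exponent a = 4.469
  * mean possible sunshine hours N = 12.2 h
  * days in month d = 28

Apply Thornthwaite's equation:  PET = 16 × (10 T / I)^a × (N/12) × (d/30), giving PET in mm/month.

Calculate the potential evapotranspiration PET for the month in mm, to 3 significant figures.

86.2 mm

10T/I = 10 × 24.6 / 166.8 = 1.4748
(10T/I)^a = 1.4748^4.469 = 5.6763
Uncorrected PET = 16 × 5.6763 = 90.821 mm
Correction = (N/12)(d/30) = (12.2/12)(28/30) = 0.9489
PET = 90.821 × 0.9489 = 86.180 mm/month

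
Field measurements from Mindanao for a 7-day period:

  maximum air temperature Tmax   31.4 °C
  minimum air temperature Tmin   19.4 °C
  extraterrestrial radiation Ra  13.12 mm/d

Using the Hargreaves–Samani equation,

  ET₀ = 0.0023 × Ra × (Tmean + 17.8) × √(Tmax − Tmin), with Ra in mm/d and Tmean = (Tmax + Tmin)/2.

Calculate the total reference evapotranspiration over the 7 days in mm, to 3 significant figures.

Tmean = (31.4 + 19.4)/2 = 25.40 °C
ET₀ = 0.0023 × 13.12 × (25.40 + 17.8) × √12.0 = 0.0023 × 13.12 × 43.20 × 3.4641 = 4.5158 mm/d
Over 7 days: 4.5158 × 7 = 31.611 mm

31.6 mm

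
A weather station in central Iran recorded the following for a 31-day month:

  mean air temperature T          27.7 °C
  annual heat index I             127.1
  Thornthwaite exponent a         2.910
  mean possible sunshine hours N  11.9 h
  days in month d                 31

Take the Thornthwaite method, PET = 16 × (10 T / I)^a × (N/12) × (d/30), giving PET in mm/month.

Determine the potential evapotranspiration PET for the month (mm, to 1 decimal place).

10T/I = 10 × 27.7 / 127.1 = 2.1794
(10T/I)^a = 2.1794^2.910 = 9.6507
Uncorrected PET = 16 × 9.6507 = 154.411 mm
Correction = (N/12)(d/30) = (11.9/12)(31/30) = 1.0247
PET = 154.411 × 1.0247 = 158.225 mm/month

158.2 mm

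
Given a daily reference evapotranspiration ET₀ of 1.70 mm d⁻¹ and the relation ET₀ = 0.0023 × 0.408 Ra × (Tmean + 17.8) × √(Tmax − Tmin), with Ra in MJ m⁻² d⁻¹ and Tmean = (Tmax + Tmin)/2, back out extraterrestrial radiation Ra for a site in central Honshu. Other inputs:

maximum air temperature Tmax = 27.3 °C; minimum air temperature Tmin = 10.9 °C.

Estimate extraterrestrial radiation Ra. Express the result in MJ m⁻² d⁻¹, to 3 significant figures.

12.1 MJ m⁻² d⁻¹

Tmean = (27.3+10.9)/2 = 19.10 °C; ΔT = 16.4
Ra = ET₀ / [0.0023 × 0.408 × (Tmean+17.8) × √ΔT]
   = 1.70 / (0.0023 × 0.408 × 36.90 × 4.0497) = 12.123 MJ m⁻² d⁻¹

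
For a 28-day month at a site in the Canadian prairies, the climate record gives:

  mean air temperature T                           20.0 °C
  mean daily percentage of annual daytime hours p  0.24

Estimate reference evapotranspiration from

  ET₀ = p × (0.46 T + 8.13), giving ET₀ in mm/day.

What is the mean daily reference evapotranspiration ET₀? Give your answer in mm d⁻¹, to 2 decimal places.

ET₀ = 0.24 × (0.46 × 20.0 + 8.13) = 0.24 × 17.330 = 4.1592 mm/d

4.16 mm d⁻¹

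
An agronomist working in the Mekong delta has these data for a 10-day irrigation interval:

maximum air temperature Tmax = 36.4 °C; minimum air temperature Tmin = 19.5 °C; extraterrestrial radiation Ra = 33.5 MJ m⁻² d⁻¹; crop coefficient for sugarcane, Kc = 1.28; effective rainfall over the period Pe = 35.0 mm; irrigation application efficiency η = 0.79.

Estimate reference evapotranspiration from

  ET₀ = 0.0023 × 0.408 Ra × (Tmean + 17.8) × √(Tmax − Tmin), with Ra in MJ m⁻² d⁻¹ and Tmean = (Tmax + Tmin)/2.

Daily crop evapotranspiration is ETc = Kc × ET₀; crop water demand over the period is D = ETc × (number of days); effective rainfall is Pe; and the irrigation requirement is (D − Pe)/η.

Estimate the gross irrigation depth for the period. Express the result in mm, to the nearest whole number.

51 mm

Tmean = (36.4 + 19.5)/2 = 27.95 °C
0.408 Ra = 0.408 × 33.5 = 13.6680 mm/d equivalent
ET₀ = 0.0023 × 13.6680 × (27.95 + 17.8) × √16.9 = 0.0023 × 13.6680 × 45.75 × 4.1110 = 5.9125 mm/d
ETc = Kc × ET₀ = 1.28 × 5.9125 = 7.5680 mm/d
Crop demand D = ETc × 10 d = 7.5680 × 10 = 75.680 mm
D − Pe = 75.680 − 35.0 = 40.680 mm
Gross irrigation = 40.680 / 0.79 = 51.494 mm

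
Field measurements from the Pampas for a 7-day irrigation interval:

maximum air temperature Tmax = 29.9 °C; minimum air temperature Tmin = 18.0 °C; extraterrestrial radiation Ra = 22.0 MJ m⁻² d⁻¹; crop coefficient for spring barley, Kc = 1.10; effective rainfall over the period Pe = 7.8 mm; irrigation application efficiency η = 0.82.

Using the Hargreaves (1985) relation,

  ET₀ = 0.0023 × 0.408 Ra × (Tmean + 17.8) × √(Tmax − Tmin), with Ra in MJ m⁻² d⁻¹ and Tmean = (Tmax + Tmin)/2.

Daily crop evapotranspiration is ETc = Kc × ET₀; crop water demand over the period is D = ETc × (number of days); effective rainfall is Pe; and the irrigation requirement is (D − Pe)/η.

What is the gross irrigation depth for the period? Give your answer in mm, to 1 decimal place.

Tmean = (29.9 + 18.0)/2 = 23.95 °C
0.408 Ra = 0.408 × 22.0 = 8.9760 mm/d equivalent
ET₀ = 0.0023 × 8.9760 × (23.95 + 17.8) × √11.9 = 0.0023 × 8.9760 × 41.75 × 3.4496 = 2.9733 mm/d
ETc = Kc × ET₀ = 1.10 × 2.9733 = 3.2706 mm/d
Crop demand D = ETc × 7 d = 3.2706 × 7 = 22.894 mm
D − Pe = 22.894 − 7.8 = 15.094 mm
Gross irrigation = 15.094 / 0.82 = 18.407 mm

18.4 mm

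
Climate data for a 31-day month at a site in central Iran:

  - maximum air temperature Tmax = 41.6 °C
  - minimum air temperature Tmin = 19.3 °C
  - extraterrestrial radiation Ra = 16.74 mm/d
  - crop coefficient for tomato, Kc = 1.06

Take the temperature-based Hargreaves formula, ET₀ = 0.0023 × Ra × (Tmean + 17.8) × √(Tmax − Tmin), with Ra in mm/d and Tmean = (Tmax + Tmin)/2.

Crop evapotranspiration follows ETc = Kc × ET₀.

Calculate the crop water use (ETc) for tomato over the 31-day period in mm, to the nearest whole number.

Tmean = (41.6 + 19.3)/2 = 30.45 °C
ET₀ = 0.0023 × 16.74 × (30.45 + 17.8) × √22.3 = 0.0023 × 16.74 × 48.25 × 4.7223 = 8.7727 mm/d
ETc = Kc × ET₀ = 1.06 × 8.7727 = 9.2991 mm/d
Over 31 days: 9.2991 × 31 = 288.272 mm

288 mm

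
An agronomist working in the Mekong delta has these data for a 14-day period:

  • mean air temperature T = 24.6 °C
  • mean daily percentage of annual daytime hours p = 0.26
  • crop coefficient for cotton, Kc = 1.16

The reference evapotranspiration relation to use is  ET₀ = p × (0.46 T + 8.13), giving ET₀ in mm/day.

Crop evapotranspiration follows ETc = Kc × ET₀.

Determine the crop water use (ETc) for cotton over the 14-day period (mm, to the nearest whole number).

ET₀ = 0.26 × (0.46 × 24.6 + 8.13) = 0.26 × 19.446 = 5.0560 mm/d
ETc = Kc × ET₀ = 1.16 × 5.0560 = 5.8650 mm/d
Over 14 days: 5.8650 × 14 = 82.110 mm

82 mm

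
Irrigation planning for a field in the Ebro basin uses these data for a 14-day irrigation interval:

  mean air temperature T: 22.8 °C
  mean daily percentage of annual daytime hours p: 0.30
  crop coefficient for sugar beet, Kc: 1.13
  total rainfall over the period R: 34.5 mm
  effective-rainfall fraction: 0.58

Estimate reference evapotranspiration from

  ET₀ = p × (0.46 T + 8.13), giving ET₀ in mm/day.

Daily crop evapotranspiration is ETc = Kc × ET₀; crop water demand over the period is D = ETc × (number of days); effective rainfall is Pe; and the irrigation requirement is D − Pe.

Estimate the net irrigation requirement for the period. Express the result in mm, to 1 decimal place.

68.4 mm

ET₀ = 0.30 × (0.46 × 22.8 + 8.13) = 0.30 × 18.618 = 5.5854 mm/d
ETc = Kc × ET₀ = 1.13 × 5.5854 = 6.3115 mm/d
Crop demand D = ETc × 14 d = 6.3115 × 14 = 88.361 mm
Pe = 0.58 × 34.5 = 20.010 mm
D − Pe = 88.361 − 20.010 = 68.351 mm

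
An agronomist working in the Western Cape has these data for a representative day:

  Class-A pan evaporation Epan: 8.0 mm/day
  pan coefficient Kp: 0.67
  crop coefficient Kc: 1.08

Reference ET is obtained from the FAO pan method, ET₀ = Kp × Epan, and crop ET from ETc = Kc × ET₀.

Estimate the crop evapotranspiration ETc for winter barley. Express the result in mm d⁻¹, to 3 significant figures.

ET₀ = 0.67 × 8.0 = 5.3600 mm/d
ETc = Kc × ET₀ = 1.08 × 5.3600 = 5.7888 mm/d

5.79 mm d⁻¹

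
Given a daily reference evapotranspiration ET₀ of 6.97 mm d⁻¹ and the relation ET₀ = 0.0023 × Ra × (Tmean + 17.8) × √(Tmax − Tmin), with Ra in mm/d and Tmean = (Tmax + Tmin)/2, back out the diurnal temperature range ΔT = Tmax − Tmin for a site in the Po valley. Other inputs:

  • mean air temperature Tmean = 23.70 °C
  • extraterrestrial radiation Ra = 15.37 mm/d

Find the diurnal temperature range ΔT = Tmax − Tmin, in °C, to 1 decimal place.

22.6 °C

√ΔT = ET₀ / [0.0023 × Ra × (Tmean+17.8)] = 6.97 / (0.0023 × 15.37 × 41.50) = 4.7510
ΔT = 4.7510² = 22.572 °C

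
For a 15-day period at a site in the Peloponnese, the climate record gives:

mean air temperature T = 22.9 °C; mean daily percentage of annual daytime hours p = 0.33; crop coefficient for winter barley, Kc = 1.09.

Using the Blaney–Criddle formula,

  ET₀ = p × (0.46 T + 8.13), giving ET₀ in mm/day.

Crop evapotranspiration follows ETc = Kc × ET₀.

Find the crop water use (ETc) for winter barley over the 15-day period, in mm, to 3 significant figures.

101 mm

ET₀ = 0.33 × (0.46 × 22.9 + 8.13) = 0.33 × 18.664 = 6.1591 mm/d
ETc = Kc × ET₀ = 1.09 × 6.1591 = 6.7134 mm/d
Over 15 days: 6.7134 × 15 = 100.701 mm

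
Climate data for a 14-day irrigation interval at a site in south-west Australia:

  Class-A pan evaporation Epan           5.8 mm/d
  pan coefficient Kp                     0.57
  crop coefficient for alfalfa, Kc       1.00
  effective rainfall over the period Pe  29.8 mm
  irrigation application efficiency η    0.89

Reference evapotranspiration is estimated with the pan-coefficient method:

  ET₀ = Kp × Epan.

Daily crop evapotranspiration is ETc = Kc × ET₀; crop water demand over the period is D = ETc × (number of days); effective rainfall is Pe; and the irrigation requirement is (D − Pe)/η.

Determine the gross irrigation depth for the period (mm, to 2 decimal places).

18.52 mm

ET₀ = 0.57 × 5.8 = 3.3060 mm/d
ETc = Kc × ET₀ = 1.00 × 3.3060 = 3.3060 mm/d
Crop demand D = ETc × 14 d = 3.3060 × 14 = 46.284 mm
D − Pe = 46.284 − 29.8 = 16.484 mm
Gross irrigation = 16.484 / 0.89 = 18.521 mm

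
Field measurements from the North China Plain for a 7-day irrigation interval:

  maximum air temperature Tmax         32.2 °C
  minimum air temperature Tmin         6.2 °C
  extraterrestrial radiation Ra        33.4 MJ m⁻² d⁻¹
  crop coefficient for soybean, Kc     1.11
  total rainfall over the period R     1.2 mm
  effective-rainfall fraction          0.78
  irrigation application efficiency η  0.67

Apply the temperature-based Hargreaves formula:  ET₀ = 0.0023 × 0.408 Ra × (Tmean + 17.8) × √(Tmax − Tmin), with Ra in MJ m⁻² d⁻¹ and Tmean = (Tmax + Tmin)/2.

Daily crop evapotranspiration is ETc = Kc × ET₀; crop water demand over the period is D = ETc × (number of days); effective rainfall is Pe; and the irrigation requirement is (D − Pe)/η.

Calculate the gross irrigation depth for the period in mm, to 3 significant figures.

Tmean = (32.2 + 6.2)/2 = 19.20 °C
0.408 Ra = 0.408 × 33.4 = 13.6272 mm/d equivalent
ET₀ = 0.0023 × 13.6272 × (19.20 + 17.8) × √26.0 = 0.0023 × 13.6272 × 37.00 × 5.0990 = 5.9132 mm/d
ETc = Kc × ET₀ = 1.11 × 5.9132 = 6.5637 mm/d
Crop demand D = ETc × 7 d = 6.5637 × 7 = 45.946 mm
Pe = 0.78 × 1.2 = 0.936 mm
D − Pe = 45.946 − 0.936 = 45.010 mm
Gross irrigation = 45.010 / 0.67 = 67.179 mm

67.2 mm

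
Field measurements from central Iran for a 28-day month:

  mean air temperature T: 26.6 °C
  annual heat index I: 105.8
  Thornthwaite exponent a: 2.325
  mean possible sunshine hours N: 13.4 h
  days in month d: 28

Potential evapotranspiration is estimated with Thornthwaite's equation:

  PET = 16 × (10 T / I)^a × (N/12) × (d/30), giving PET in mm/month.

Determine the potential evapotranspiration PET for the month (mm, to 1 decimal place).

142.2 mm

10T/I = 10 × 26.6 / 105.8 = 2.5142
(10T/I)^a = 2.5142^2.325 = 8.5296
Uncorrected PET = 16 × 8.5296 = 136.474 mm
Correction = (N/12)(d/30) = (13.4/12)(28/30) = 1.0422
PET = 136.474 × 1.0422 = 142.233 mm/month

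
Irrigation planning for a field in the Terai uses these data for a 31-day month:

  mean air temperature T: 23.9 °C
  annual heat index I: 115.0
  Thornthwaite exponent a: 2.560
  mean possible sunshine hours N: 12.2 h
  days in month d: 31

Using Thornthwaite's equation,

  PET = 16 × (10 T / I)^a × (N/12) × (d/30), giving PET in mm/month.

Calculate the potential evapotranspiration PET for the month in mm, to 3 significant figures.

10T/I = 10 × 23.9 / 115.0 = 2.0783
(10T/I)^a = 2.0783^2.560 = 6.5063
Uncorrected PET = 16 × 6.5063 = 104.101 mm
Correction = (N/12)(d/30) = (12.2/12)(31/30) = 1.0506
PET = 104.101 × 1.0506 = 109.369 mm/month

109 mm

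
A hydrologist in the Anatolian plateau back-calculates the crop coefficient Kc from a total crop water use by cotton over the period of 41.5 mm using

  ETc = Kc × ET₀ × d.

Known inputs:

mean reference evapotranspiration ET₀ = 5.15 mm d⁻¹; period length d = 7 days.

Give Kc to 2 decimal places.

ETc = Kc × ET₀ × d  ⇒  Kc = ETc / (ET₀ × d)
Kc = 41.5 / (5.15 × 7) = 41.5 / 36.05 = 1.1512

1.15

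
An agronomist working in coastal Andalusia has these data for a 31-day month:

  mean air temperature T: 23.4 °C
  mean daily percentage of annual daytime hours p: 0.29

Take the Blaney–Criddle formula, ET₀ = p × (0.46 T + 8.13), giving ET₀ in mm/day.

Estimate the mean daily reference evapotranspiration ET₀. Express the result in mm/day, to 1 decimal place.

5.5 mm/day

ET₀ = 0.29 × (0.46 × 23.4 + 8.13) = 0.29 × 18.894 = 5.4793 mm/d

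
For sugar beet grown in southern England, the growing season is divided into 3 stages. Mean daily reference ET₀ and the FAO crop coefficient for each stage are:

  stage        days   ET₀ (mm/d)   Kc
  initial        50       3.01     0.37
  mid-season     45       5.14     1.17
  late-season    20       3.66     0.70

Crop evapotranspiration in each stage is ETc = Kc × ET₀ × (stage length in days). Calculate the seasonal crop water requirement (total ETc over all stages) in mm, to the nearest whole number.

initial: 0.37 × 3.01 × 50 = 55.69 mm
mid-season: 1.17 × 5.14 × 45 = 270.62 mm
late-season: 0.70 × 3.66 × 20 = 51.24 mm
Seasonal total = 377.55 mm

378 mm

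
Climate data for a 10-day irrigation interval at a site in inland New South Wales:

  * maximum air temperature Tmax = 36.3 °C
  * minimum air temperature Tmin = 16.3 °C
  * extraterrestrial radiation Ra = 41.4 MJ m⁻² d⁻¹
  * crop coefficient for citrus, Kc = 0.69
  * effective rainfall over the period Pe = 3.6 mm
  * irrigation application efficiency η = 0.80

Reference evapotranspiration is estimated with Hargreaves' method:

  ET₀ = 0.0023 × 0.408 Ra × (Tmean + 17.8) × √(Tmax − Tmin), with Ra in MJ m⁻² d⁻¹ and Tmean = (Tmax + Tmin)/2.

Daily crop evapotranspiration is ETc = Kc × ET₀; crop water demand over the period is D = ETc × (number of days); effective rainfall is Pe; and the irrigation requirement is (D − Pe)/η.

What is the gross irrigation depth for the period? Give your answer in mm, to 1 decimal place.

Tmean = (36.3 + 16.3)/2 = 26.30 °C
0.408 Ra = 0.408 × 41.4 = 16.8912 mm/d equivalent
ET₀ = 0.0023 × 16.8912 × (26.30 + 17.8) × √20.0 = 0.0023 × 16.8912 × 44.10 × 4.4721 = 7.6619 mm/d
ETc = Kc × ET₀ = 0.69 × 7.6619 = 5.2867 mm/d
Crop demand D = ETc × 10 d = 5.2867 × 10 = 52.867 mm
D − Pe = 52.867 − 3.6 = 49.267 mm
Gross irrigation = 49.267 / 0.80 = 61.584 mm

61.6 mm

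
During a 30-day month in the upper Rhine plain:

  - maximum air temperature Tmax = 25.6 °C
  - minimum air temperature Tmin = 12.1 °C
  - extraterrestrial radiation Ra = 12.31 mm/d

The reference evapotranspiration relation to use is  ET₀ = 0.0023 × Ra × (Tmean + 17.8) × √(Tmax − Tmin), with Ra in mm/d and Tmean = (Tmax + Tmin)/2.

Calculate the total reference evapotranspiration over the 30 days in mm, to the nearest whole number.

114 mm

Tmean = (25.6 + 12.1)/2 = 18.85 °C
ET₀ = 0.0023 × 12.31 × (18.85 + 17.8) × √13.5 = 0.0023 × 12.31 × 36.65 × 3.6742 = 3.8126 mm/d
Over 30 days: 3.8126 × 30 = 114.378 mm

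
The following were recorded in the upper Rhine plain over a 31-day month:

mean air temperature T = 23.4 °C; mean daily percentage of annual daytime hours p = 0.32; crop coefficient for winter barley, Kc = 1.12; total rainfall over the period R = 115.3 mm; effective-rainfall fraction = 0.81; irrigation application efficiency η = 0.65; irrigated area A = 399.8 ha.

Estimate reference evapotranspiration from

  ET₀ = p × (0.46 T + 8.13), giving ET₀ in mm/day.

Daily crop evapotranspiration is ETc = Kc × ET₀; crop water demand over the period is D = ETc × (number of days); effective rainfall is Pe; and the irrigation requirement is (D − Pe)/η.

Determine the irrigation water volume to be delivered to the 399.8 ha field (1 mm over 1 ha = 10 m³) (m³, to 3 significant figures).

ET₀ = 0.32 × (0.46 × 23.4 + 8.13) = 0.32 × 18.894 = 6.0461 mm/d
ETc = Kc × ET₀ = 1.12 × 6.0461 = 6.7716 mm/d
Crop demand D = ETc × 31 d = 6.7716 × 31 = 209.920 mm
Pe = 0.81 × 115.3 = 93.393 mm
D − Pe = 209.920 − 93.393 = 116.527 mm
Gross irrigation = 116.527 / 0.65 = 179.272 mm
Volume = 179.272 mm × 399.8 ha × 10 = 716729.5 m³

717000 m³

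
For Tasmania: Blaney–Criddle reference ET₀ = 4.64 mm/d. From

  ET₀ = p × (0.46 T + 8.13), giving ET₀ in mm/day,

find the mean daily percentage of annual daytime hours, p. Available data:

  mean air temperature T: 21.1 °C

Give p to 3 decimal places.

p = ET₀ / (0.46 T + 8.13) = 4.64 / (0.46 × 21.1 + 8.13) = 4.64 / 17.836 = 0.2601

0.260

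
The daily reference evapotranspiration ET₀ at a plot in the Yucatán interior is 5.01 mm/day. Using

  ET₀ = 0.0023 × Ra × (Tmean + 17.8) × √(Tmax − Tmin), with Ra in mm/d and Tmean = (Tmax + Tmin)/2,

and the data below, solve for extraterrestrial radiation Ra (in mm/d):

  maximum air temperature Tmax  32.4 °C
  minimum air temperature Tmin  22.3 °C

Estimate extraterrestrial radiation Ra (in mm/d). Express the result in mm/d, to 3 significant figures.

Tmean = 27.35 °C; √ΔT = 3.1780
Ra = ET₀ / [0.0023 × (Tmean+17.8) × √ΔT] = 5.01 / (0.0023 × 45.15 × 3.1780) = 15.181 mm/d

15.2 mm/d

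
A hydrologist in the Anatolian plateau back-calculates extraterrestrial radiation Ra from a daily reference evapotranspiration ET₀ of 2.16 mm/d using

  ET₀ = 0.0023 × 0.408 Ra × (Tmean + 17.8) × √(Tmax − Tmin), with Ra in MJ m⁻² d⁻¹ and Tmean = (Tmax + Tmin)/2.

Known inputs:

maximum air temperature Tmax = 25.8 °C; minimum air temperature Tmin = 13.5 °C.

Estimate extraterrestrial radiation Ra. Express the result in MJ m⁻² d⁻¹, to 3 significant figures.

Tmean = (25.8+13.5)/2 = 19.65 °C; ΔT = 12.3
Ra = ET₀ / [0.0023 × 0.408 × (Tmean+17.8) × √ΔT]
   = 2.16 / (0.0023 × 0.408 × 37.45 × 3.5071) = 17.525 MJ m⁻² d⁻¹

17.5 MJ m⁻² d⁻¹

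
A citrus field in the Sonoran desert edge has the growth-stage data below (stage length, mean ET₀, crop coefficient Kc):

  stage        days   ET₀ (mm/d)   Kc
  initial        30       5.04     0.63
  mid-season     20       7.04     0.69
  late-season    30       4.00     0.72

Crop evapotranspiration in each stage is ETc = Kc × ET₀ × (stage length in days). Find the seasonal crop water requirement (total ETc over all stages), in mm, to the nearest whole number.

279 mm

initial: 0.63 × 5.04 × 30 = 95.26 mm
mid-season: 0.69 × 7.04 × 20 = 97.15 mm
late-season: 0.72 × 4.00 × 30 = 86.40 mm
Seasonal total = 278.81 mm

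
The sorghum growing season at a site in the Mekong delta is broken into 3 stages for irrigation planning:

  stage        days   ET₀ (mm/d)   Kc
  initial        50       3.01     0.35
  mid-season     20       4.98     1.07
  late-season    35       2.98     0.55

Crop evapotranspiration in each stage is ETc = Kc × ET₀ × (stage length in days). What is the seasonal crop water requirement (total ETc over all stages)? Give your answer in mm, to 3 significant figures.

217 mm

initial: 0.35 × 3.01 × 50 = 52.68 mm
mid-season: 1.07 × 4.98 × 20 = 106.57 mm
late-season: 0.55 × 2.98 × 35 = 57.37 mm
Seasonal total = 216.62 mm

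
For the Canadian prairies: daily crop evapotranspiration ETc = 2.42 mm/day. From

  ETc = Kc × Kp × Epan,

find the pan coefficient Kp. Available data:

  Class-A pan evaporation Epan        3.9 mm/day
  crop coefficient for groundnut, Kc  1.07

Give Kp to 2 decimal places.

0.58

ETc = Kc × Kp × Epan  ⇒  Kp = ETc / (Kc × Epan)
Kp = 2.42 / (1.07 × 3.9) = 2.42 / 4.173 = 0.5799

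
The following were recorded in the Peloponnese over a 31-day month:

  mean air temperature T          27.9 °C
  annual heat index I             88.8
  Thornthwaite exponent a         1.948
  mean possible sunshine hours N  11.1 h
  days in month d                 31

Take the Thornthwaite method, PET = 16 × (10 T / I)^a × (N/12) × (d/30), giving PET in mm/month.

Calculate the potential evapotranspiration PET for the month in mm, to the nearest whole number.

142 mm

10T/I = 10 × 27.9 / 88.8 = 3.1419
(10T/I)^a = 3.1419^1.948 = 9.3010
Uncorrected PET = 16 × 9.3010 = 148.816 mm
Correction = (N/12)(d/30) = (11.1/12)(31/30) = 0.9558
PET = 148.816 × 0.9558 = 142.238 mm/month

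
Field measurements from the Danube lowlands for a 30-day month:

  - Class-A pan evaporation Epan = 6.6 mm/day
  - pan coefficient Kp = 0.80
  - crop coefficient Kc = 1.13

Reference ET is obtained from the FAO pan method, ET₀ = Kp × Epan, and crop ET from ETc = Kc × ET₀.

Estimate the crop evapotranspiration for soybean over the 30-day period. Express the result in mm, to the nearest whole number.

ET₀ = 0.80 × 6.6 = 5.2800 mm/d
ETc = Kc × ET₀ = 1.13 × 5.2800 = 5.9664 mm/d
Over 30 days: 5.9664 × 30 = 178.992 mm

179 mm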